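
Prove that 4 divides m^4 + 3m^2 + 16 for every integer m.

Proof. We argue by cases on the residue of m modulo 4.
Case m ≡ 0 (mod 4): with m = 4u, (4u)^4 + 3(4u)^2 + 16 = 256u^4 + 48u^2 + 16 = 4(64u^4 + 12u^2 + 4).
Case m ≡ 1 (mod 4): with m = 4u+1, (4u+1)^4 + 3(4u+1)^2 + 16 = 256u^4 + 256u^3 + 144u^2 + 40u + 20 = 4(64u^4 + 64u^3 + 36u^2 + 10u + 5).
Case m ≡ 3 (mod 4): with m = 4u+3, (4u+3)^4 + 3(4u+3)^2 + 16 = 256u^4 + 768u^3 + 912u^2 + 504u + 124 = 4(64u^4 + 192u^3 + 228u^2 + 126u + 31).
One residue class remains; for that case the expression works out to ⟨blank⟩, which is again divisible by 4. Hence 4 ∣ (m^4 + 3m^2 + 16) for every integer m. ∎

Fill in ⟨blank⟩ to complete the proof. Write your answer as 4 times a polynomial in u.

4(64u^4 + 128u^3 + 108u^2 + 44u + 11)

The residues treated are {0, 1, 3}, so the missing case is m ≡ 2 (mod 4); write m = 4u+2.
Then (4u+2)^4 + 3(4u+2)^2 + 16 = 256u^4 + 512u^3 + 432u^2 + 176u + 44 = 4(64u^4 + 128u^3 + 108u^2 + 44u + 11).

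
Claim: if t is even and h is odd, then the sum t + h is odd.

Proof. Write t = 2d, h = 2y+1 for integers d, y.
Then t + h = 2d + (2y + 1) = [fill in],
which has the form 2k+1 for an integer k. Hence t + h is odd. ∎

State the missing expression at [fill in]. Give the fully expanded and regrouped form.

2d + (2y + 1) = 2d + 2y + 1
= 2(d + y) + 1.
Since d + y is an integer, the sum is of the form 2k+1 for an integer k.

2(d + y) + 1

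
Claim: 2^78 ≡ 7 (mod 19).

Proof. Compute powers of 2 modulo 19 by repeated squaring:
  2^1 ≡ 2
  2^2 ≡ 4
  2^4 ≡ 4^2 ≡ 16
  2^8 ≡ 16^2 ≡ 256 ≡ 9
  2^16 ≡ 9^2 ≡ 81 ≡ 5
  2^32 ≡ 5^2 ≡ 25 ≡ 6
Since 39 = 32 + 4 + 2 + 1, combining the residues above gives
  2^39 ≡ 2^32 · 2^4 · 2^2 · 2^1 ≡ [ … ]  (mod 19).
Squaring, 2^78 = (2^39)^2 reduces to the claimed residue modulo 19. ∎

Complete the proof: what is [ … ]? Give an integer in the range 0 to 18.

2^32 · 2^4 · 2^2 · 2^1 ≡ 6 · 16 · 4 · 2 = 768.
768 mod 19 = 8, so 2^39 ≡ 8 (mod 19).

8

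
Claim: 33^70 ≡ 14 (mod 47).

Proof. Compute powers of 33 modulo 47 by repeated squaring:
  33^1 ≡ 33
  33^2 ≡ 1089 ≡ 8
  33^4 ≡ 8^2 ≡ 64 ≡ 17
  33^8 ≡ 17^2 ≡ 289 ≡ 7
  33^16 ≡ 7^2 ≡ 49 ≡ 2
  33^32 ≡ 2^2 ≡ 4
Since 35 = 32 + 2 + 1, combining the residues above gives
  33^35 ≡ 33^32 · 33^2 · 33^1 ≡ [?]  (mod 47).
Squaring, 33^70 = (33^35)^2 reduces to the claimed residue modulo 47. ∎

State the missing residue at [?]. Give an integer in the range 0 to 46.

Multiply the listed residues: 4 · 8 · 33 = 32 → 1056.
Reducing modulo 47: 1056 = 22·47 + 22, so 33^35 ≡ 22.

22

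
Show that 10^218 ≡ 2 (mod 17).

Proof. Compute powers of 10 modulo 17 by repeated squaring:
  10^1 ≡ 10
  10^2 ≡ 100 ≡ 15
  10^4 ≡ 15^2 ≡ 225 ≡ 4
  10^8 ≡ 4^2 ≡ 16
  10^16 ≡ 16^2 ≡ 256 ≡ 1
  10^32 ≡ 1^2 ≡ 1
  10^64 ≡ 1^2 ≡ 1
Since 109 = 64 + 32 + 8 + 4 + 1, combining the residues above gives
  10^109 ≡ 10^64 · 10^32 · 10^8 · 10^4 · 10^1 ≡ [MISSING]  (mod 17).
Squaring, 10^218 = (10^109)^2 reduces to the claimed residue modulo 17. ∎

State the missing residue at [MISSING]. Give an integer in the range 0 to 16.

11

Multiply the listed residues: 1 · 1 · 16 · 4 · 10 = 1 → 16 → 64 → 640.
Reducing modulo 17: 640 = 37·17 + 11, so 10^109 ≡ 11.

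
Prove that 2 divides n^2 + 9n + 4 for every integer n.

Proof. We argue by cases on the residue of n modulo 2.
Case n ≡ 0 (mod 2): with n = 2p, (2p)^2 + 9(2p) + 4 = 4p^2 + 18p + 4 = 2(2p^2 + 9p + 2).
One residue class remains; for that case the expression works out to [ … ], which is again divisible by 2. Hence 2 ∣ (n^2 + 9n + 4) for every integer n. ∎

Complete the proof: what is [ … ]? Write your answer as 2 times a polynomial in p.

Only n ≡ 1 (mod 2) is unaccounted for. Put n = 2p+1:
(2p+1)^2 + 9(2p+1) + 4 expands to 4p^2 + 22p + 14,
and factoring out 2 leaves 2(2p^2 + 11p + 7).

2(2p^2 + 11p + 7)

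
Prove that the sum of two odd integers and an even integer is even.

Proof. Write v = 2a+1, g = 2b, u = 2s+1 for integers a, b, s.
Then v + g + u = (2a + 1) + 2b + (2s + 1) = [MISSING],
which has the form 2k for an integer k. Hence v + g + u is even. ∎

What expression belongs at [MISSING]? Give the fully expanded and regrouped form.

2(a + b + s + 1)

(2a + 1) + 2b + (2s + 1) = 2a + 2b + 2s + 2
= 2(a + b + s + 1).
Since a + b + s + 1 is an integer, the sum is of the form 2k for an integer k.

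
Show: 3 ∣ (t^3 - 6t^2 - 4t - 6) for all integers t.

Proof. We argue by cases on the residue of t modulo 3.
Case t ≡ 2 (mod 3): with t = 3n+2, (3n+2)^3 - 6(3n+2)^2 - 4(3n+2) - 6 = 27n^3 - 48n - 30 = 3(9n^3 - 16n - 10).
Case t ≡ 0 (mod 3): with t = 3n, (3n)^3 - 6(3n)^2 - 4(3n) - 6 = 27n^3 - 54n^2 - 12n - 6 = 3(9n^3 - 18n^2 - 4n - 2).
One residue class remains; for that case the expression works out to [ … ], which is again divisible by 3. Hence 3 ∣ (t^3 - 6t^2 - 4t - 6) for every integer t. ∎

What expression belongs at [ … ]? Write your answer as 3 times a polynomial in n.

3(9n^3 - 9n^2 - 13n - 5)

Only t ≡ 1 (mod 3) is unaccounted for. Put t = 3n+1:
(3n+1)^3 - 6(3n+1)^2 - 4(3n+1) - 6 expands to 27n^3 - 27n^2 - 39n - 15,
and factoring out 3 leaves 3(9n^3 - 9n^2 - 13n - 5).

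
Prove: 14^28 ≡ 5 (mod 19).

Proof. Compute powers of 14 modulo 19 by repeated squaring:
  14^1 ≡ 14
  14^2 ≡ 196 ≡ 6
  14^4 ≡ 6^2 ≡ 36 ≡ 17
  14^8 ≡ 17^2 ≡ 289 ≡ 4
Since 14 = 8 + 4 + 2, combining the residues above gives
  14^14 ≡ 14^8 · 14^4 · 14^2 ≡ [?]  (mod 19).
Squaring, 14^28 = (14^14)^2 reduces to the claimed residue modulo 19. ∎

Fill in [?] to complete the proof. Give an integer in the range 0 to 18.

Multiply the listed residues: 4 · 17 · 6 = 68 → 408.
Reducing modulo 19: 408 = 21·19 + 9, so 14^14 ≡ 9.

9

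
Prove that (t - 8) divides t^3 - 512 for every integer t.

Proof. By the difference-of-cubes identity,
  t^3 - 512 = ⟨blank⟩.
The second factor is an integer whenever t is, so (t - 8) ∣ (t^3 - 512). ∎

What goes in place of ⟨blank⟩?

a^3 - b^3 = (a - b)(a^2 + ab + b^2). With a = t, b = 8:
t^3 - 512 = (t - 8)(t^2 + 8t + 64).

(t - 8)(t^2 + 8t + 64)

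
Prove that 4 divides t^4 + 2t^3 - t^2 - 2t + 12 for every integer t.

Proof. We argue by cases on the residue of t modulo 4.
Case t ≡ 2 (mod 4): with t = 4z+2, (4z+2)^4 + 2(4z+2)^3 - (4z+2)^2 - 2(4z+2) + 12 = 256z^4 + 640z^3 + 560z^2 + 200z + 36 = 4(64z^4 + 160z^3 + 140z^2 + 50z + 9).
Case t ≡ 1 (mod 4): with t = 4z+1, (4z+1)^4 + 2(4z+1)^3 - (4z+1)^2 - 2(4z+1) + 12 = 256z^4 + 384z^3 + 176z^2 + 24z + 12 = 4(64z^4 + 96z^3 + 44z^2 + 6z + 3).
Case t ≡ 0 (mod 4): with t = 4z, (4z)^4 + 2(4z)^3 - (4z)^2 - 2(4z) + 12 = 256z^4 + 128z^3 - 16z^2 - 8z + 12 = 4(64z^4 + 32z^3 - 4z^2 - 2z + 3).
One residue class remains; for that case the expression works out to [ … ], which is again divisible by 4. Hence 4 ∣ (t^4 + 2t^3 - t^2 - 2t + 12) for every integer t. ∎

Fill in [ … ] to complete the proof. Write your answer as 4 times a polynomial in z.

Only t ≡ 3 (mod 4) is unaccounted for. Put t = 4z+3:
(4z+3)^4 + 2(4z+3)^3 - (4z+3)^2 - 2(4z+3) + 12 expands to 256z^4 + 896z^3 + 1136z^2 + 616z + 132,
and factoring out 4 leaves 4(64z^4 + 224z^3 + 284z^2 + 154z + 33).

4(64z^4 + 224z^3 + 284z^2 + 154z + 33)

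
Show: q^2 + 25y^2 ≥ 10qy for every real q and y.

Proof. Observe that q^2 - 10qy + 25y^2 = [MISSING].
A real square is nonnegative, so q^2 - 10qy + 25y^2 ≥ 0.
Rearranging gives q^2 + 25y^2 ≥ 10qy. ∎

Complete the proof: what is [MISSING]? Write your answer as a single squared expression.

(q - 5y)^2

The leading and trailing coefficients are 1^2 and 5^2, and 10 = 2·1·5, so the trinomial is (q - 5y)^2.
Hence q^2 - 10qy + 25y^2 ≥ 0.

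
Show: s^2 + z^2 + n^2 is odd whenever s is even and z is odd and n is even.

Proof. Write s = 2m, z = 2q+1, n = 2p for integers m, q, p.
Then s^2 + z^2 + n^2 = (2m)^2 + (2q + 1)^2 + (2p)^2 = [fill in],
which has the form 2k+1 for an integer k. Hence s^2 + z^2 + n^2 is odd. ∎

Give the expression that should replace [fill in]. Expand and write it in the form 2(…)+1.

2(2m^2 + 2p^2 + 2q^2 + 2q) + 1

(2m)^2 + (2q + 1)^2 + (2p)^2 = 4m^2 + 4p^2 + 4q^2 + 4q + 1
= 2(2m^2 + 2p^2 + 2q^2 + 2q) + 1.
Since 2m^2 + 2p^2 + 2q^2 + 2q is an integer, the sum of squares is of the form 2k+1 for an integer k.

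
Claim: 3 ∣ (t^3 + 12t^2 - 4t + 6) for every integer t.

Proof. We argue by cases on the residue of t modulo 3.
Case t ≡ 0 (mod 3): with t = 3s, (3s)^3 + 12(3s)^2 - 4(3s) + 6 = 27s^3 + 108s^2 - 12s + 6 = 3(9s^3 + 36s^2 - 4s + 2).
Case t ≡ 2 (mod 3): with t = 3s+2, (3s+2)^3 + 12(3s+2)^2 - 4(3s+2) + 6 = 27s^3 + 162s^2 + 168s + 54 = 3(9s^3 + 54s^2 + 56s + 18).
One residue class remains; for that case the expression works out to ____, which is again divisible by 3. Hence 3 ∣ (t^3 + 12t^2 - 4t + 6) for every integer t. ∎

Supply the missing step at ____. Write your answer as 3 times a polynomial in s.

3(9s^3 + 45s^2 + 23s + 5)

The residues treated are {0, 2}, so the missing case is t ≡ 1 (mod 3); write t = 3s+1.
Then (3s+1)^3 + 12(3s+1)^2 - 4(3s+1) + 6 = 27s^3 + 135s^2 + 69s + 15 = 3(9s^3 + 45s^2 + 23s + 5).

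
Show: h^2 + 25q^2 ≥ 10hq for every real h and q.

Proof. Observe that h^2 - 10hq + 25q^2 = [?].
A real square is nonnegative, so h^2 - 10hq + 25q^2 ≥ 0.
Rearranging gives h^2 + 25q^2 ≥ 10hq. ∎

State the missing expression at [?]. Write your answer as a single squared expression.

(h - 5q)^2

The leading and trailing coefficients are 1^2 and 5^2, and 10 = 2·1·5, so the trinomial is (h - 5q)^2.
Hence h^2 - 10hq + 25q^2 ≥ 0.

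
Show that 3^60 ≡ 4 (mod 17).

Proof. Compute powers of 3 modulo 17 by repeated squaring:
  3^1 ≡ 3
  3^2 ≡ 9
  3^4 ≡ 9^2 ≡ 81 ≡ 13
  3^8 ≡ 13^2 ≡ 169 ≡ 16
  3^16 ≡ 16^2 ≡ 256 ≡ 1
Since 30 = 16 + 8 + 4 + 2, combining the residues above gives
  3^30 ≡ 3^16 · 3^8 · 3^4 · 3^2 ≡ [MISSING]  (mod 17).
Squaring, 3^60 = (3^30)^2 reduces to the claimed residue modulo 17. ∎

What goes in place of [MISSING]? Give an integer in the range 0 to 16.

2

3^16 · 3^8 · 3^4 · 3^2 ≡ 1 · 16 · 13 · 9 = 1872.
1872 mod 17 = 2, so 3^30 ≡ 2 (mod 17).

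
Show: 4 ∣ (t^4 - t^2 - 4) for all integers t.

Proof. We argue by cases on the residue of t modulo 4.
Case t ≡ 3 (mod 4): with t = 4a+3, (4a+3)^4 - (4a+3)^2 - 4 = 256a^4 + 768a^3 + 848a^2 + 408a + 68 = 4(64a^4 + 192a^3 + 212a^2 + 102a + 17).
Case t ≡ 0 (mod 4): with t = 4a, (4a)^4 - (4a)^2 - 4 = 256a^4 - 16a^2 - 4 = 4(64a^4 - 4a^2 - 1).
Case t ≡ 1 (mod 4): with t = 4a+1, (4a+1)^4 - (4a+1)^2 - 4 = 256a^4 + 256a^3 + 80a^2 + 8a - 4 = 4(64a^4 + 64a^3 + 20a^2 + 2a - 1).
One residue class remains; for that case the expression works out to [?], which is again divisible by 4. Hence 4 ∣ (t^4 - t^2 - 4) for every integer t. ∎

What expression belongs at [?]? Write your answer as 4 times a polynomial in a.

The residues treated are {3, 0, 1}, so the missing case is t ≡ 2 (mod 4); write t = 4a+2.
Then (4a+2)^4 - (4a+2)^2 - 4 = 256a^4 + 512a^3 + 368a^2 + 112a + 8 = 4(64a^4 + 128a^3 + 92a^2 + 28a + 2).

4(64a^4 + 128a^3 + 92a^2 + 28a + 2)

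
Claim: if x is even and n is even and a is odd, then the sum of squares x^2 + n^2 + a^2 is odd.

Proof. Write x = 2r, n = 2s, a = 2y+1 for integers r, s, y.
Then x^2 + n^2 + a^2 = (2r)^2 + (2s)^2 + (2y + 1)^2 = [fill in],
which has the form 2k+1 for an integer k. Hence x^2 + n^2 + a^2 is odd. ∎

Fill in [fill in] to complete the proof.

(2r)^2 + (2s)^2 + (2y + 1)^2 = 4r^2 + 4s^2 + 4y^2 + 4y + 1
= 2(2r^2 + 2s^2 + 2y^2 + 2y) + 1.
Since 2r^2 + 2s^2 + 2y^2 + 2y is an integer, the sum of squares is of the form 2k+1 for an integer k.

2(2r^2 + 2s^2 + 2y^2 + 2y) + 1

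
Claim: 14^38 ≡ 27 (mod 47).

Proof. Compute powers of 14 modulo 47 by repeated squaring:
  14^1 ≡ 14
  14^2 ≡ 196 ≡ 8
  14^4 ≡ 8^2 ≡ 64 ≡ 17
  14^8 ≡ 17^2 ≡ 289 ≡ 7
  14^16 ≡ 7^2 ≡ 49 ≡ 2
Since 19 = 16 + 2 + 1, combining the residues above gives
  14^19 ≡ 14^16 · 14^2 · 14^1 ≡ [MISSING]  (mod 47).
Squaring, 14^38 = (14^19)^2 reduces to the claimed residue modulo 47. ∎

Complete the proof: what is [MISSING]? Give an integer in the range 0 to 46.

36

Multiply the listed residues: 2 · 8 · 14 = 16 → 224.
Reducing modulo 47: 224 = 4·47 + 36, so 14^19 ≡ 36.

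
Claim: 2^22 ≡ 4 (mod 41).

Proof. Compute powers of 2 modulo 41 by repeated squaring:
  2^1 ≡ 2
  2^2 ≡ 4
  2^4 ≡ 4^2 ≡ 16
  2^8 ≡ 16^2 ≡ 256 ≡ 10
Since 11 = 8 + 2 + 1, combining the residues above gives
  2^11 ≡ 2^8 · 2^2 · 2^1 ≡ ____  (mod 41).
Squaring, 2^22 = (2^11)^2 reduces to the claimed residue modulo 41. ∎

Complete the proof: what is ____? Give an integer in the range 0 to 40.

39

Multiply the listed residues: 10 · 4 · 2 = 40 → 80.
Reducing modulo 41: 80 = 1·41 + 39, so 2^11 ≡ 39.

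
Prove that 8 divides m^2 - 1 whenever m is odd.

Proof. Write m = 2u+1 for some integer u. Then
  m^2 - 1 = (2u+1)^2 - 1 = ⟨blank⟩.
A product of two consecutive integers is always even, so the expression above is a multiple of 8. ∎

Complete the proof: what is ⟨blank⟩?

(2u+1)^2 - 1 = 4u^2 + 4u + 1 - 1 = 4u^2 + 4u = 4u(u+1).
Since u and u+1 are consecutive, u(u+1) is even, and 4·(even) is a multiple of 8.

4u(u + 1)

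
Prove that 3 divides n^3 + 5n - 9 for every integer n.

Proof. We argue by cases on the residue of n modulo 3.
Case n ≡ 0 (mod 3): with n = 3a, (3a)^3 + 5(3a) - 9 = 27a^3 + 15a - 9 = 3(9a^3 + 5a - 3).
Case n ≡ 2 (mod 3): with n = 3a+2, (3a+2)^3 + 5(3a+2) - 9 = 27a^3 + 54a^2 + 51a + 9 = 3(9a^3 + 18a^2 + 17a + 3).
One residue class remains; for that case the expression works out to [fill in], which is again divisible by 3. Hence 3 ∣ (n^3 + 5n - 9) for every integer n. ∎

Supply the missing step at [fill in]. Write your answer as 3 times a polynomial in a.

3(9a^3 + 9a^2 + 8a - 1)

Only n ≡ 1 (mod 3) is unaccounted for. Put n = 3a+1:
(3a+1)^3 + 5(3a+1) - 9 expands to 27a^3 + 27a^2 + 24a - 3,
and factoring out 3 leaves 3(9a^3 + 9a^2 + 8a - 1).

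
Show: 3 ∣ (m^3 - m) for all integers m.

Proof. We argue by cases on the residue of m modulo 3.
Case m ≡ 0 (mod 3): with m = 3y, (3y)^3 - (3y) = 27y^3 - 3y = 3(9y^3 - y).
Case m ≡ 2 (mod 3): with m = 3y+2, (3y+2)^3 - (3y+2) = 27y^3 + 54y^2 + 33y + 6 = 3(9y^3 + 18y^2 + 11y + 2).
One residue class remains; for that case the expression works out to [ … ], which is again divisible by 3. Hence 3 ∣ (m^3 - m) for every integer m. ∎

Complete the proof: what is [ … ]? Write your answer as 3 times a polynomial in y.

Only m ≡ 1 (mod 3) is unaccounted for. Put m = 3y+1:
(3y+1)^3 - (3y+1) expands to 27y^3 + 27y^2 + 6y,
and factoring out 3 leaves 3(9y^3 + 9y^2 + 2y).

3(9y^3 + 9y^2 + 2y)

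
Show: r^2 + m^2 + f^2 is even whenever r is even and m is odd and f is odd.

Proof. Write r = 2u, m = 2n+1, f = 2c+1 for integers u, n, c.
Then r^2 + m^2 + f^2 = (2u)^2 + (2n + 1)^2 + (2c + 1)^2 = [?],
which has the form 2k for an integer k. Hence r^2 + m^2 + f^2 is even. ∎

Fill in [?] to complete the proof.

(2u)^2 + (2n + 1)^2 + (2c + 1)^2 = 4c^2 + 4c + 4n^2 + 4n + 4u^2 + 2
= 2(2c^2 + 2c + 2n^2 + 2n + 2u^2 + 1).
Since 2c^2 + 2c + 2n^2 + 2n + 2u^2 + 1 is an integer, the sum of squares is of the form 2k for an integer k.

2(2c^2 + 2c + 2n^2 + 2n + 2u^2 + 1)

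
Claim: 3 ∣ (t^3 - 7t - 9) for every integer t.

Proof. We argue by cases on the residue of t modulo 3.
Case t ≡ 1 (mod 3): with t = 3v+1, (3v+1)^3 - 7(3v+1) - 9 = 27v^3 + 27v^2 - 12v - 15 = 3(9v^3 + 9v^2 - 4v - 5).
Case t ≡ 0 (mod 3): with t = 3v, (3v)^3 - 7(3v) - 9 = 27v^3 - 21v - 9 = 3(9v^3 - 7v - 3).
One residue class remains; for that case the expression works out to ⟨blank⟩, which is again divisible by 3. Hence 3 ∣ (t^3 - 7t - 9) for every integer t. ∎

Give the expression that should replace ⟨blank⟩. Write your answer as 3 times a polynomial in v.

Only t ≡ 2 (mod 3) is unaccounted for. Put t = 3v+2:
(3v+2)^3 - 7(3v+2) - 9 expands to 27v^3 + 54v^2 + 15v - 15,
and factoring out 3 leaves 3(9v^3 + 18v^2 + 5v - 5).

3(9v^3 + 18v^2 + 5v - 5)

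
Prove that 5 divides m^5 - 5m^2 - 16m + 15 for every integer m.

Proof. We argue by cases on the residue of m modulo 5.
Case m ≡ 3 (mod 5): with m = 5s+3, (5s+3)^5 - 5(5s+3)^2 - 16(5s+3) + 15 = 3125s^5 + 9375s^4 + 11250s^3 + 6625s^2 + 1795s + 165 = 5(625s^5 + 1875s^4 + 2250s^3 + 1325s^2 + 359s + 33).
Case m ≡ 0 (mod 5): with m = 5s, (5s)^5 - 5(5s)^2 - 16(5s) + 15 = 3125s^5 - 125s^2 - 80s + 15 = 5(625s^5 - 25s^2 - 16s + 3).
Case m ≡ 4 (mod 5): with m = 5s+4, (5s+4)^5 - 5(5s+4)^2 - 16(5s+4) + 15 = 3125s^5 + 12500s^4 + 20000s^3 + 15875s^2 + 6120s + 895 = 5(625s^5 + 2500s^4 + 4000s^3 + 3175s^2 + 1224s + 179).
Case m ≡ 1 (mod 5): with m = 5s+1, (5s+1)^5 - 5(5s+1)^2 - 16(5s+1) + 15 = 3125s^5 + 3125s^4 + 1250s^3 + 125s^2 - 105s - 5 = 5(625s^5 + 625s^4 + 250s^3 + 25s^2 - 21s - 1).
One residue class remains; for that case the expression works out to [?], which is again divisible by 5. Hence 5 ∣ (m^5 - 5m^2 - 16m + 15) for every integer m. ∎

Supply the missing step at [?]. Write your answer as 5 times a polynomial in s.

Only m ≡ 2 (mod 5) is unaccounted for. Put m = 5s+2:
(5s+2)^5 - 5(5s+2)^2 - 16(5s+2) + 15 expands to 3125s^5 + 6250s^4 + 5000s^3 + 1875s^2 + 220s - 5,
and factoring out 5 leaves 5(625s^5 + 1250s^4 + 1000s^3 + 375s^2 + 44s - 1).

5(625s^5 + 1250s^4 + 1000s^3 + 375s^2 + 44s - 1)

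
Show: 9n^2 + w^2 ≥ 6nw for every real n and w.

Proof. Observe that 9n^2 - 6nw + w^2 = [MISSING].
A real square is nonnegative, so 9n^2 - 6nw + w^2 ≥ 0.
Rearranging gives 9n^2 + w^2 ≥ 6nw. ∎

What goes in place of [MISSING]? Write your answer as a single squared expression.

(3n - w)^2

The leading and trailing coefficients are 3^2 and 1^2, and 6 = 2·3·1, so the trinomial is (3n - w)^2.
Hence 9n^2 - 6nw + w^2 ≥ 0.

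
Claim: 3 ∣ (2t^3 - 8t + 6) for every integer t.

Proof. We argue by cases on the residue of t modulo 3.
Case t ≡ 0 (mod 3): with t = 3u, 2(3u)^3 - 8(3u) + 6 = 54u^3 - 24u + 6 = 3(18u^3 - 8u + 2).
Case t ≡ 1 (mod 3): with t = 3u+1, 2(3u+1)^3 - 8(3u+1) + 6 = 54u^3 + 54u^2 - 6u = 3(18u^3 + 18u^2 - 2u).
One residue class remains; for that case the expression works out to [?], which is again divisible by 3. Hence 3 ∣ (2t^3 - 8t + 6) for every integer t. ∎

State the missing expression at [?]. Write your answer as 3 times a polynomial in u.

Only t ≡ 2 (mod 3) is unaccounted for. Put t = 3u+2:
2(3u+2)^3 - 8(3u+2) + 6 expands to 54u^3 + 108u^2 + 48u + 6,
and factoring out 3 leaves 3(18u^3 + 36u^2 + 16u + 2).

3(18u^3 + 36u^2 + 16u + 2)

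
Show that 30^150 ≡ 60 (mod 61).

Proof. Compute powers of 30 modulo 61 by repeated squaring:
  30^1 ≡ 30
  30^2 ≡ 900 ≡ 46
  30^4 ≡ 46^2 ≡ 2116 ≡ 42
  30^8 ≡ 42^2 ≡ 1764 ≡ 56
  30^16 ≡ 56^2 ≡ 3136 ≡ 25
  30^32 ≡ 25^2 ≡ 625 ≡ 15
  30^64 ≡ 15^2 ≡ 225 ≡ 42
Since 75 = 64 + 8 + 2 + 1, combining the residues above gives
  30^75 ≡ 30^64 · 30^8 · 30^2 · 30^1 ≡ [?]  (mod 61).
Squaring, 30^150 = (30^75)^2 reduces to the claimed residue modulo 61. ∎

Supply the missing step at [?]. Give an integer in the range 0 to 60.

11

Multiply the listed residues: 42 · 56 · 46 · 30 = 2352 → 108192 → 3245760.
Reducing modulo 61: 3245760 = 53209·61 + 11, so 30^75 ≡ 11.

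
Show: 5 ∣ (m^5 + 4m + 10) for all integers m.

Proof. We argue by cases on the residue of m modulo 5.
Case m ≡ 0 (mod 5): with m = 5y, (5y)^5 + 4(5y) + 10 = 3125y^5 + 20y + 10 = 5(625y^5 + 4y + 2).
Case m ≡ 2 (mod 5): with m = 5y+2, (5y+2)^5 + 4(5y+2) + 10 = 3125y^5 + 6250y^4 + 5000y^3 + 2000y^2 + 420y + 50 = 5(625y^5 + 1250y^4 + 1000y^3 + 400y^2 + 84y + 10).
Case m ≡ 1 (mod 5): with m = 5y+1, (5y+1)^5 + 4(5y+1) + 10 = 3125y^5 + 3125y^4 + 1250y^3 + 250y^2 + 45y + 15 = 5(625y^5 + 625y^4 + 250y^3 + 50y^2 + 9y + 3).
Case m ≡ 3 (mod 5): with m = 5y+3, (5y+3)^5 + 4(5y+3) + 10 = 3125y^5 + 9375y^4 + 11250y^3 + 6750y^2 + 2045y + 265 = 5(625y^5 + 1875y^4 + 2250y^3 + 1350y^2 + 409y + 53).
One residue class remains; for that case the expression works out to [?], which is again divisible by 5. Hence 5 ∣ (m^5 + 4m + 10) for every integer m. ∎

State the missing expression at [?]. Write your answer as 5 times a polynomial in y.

The residues treated are {0, 2, 1, 3}, so the missing case is m ≡ 4 (mod 5); write m = 5y+4.
Then (5y+4)^5 + 4(5y+4) + 10 = 3125y^5 + 12500y^4 + 20000y^3 + 16000y^2 + 6420y + 1050 = 5(625y^5 + 2500y^4 + 4000y^3 + 3200y^2 + 1284y + 210).

5(625y^5 + 2500y^4 + 4000y^3 + 3200y^2 + 1284y + 210)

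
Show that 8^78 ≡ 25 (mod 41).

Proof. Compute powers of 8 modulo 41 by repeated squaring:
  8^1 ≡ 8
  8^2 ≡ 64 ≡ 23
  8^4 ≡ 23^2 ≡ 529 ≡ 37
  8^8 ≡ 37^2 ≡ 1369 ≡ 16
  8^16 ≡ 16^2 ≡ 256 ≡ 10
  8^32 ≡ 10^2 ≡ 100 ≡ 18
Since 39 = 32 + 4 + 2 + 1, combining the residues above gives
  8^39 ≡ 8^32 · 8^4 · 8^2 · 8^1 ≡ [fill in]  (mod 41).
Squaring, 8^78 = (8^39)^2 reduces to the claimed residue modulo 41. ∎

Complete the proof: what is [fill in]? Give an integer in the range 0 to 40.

36

Multiply the listed residues: 18 · 37 · 23 · 8 = 666 → 15318 → 122544.
Reducing modulo 41: 122544 = 2988·41 + 36, so 8^39 ≡ 36.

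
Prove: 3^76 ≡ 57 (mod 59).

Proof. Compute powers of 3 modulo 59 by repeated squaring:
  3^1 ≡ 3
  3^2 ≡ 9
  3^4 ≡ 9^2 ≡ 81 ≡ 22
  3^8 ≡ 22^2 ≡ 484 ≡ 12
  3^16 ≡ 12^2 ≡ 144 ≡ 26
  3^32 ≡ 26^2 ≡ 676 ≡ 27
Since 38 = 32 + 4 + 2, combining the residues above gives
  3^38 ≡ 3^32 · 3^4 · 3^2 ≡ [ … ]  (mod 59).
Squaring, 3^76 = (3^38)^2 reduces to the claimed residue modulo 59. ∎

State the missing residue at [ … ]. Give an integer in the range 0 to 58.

36

Multiply the listed residues: 27 · 22 · 9 = 594 → 5346.
Reducing modulo 59: 5346 = 90·59 + 36, so 3^38 ≡ 36.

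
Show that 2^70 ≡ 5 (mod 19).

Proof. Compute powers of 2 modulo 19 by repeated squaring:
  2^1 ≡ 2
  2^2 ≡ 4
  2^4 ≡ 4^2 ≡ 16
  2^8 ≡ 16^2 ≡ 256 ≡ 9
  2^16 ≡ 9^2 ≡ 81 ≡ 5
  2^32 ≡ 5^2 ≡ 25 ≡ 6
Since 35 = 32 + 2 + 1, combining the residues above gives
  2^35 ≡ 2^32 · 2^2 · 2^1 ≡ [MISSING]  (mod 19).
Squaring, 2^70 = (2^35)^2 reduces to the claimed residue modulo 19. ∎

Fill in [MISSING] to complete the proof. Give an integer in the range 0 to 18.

10

2^32 · 2^2 · 2^1 ≡ 6 · 4 · 2 = 48.
48 mod 19 = 10, so 2^35 ≡ 10 (mod 19).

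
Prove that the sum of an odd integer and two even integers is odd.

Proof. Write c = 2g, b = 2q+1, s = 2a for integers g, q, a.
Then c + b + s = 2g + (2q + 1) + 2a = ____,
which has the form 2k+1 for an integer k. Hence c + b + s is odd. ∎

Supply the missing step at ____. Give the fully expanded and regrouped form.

2(a + g + q) + 1

Expanding: 2g + (2q + 1) + 2a = 2a + 2g + 2q + 1.
Every term except the constant is even, so this is 2(a + g + q) + 1,
and a + g + q ∈ ℤ gives the required form.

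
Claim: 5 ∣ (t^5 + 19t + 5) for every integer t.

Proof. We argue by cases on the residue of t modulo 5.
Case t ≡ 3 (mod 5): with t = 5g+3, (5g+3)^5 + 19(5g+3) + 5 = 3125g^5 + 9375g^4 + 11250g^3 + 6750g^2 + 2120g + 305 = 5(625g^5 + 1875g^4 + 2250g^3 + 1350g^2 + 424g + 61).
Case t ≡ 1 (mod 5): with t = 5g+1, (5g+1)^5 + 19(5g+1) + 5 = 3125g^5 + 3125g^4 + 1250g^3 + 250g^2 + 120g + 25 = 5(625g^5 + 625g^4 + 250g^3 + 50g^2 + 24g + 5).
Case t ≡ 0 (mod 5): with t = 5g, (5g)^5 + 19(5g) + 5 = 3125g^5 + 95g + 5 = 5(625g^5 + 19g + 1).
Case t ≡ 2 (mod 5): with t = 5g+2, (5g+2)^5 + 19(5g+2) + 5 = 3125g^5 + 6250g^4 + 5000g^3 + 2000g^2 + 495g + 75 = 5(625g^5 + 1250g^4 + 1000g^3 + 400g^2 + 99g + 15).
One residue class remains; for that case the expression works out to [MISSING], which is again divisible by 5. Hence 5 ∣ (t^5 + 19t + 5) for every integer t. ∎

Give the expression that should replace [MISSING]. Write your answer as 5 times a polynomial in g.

Only t ≡ 4 (mod 5) is unaccounted for. Put t = 5g+4:
(5g+4)^5 + 19(5g+4) + 5 expands to 3125g^5 + 12500g^4 + 20000g^3 + 16000g^2 + 6495g + 1105,
and factoring out 5 leaves 5(625g^5 + 2500g^4 + 4000g^3 + 3200g^2 + 1299g + 221).

5(625g^5 + 2500g^4 + 4000g^3 + 3200g^2 + 1299g + 221)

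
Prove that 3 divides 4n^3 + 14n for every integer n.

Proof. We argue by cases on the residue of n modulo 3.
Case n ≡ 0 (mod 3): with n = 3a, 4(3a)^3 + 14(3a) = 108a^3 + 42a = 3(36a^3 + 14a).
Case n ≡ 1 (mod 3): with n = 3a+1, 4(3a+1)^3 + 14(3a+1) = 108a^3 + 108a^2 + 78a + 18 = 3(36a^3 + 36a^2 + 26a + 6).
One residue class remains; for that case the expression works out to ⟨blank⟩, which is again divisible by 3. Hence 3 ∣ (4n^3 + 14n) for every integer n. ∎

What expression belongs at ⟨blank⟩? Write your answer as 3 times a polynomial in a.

Only n ≡ 2 (mod 3) is unaccounted for. Put n = 3a+2:
4(3a+2)^3 + 14(3a+2) expands to 108a^3 + 216a^2 + 186a + 60,
and factoring out 3 leaves 3(36a^3 + 72a^2 + 62a + 20).

3(36a^3 + 72a^2 + 62a + 20)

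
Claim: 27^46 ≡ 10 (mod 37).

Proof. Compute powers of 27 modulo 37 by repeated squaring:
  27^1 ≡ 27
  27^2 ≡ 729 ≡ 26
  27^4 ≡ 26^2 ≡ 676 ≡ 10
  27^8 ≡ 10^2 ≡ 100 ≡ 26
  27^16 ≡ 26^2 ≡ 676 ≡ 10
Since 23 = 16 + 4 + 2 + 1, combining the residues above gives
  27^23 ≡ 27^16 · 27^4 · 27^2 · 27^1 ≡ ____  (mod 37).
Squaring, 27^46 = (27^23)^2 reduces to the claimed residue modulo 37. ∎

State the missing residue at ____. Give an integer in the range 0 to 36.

27^16 · 27^4 · 27^2 · 27^1 ≡ 10 · 10 · 26 · 27 = 70200.
70200 mod 37 = 11, so 27^23 ≡ 11 (mod 37).

11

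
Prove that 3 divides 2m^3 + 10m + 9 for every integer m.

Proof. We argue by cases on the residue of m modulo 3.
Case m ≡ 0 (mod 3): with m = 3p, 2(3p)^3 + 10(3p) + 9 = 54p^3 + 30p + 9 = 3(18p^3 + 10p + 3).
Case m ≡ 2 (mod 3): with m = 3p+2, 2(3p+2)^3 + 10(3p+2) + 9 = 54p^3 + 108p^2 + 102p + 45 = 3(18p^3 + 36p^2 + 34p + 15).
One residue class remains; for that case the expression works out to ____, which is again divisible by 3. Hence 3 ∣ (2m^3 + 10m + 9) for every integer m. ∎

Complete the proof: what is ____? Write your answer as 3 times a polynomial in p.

Only m ≡ 1 (mod 3) is unaccounted for. Put m = 3p+1:
2(3p+1)^3 + 10(3p+1) + 9 expands to 54p^3 + 54p^2 + 48p + 21,
and factoring out 3 leaves 3(18p^3 + 18p^2 + 16p + 7).

3(18p^3 + 18p^2 + 16p + 7)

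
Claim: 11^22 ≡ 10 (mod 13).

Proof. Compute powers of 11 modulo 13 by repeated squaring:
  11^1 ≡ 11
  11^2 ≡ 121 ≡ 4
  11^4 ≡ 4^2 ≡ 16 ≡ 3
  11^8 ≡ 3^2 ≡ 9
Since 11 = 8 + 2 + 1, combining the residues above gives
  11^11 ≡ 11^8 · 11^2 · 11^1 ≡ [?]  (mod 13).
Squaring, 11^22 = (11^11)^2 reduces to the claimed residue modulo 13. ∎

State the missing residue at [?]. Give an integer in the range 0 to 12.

11^8 · 11^2 · 11^1 ≡ 9 · 4 · 11 = 396.
396 mod 13 = 6, so 11^11 ≡ 6 (mod 13).

6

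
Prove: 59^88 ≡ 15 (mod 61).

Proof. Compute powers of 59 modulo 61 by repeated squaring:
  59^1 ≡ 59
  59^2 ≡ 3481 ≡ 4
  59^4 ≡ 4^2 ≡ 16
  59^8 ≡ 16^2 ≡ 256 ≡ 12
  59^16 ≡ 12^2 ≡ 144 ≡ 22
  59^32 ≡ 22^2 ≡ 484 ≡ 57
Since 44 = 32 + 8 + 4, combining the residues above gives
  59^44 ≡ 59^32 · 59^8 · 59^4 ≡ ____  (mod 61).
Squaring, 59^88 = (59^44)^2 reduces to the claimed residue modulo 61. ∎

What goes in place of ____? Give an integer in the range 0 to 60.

25

59^32 · 59^8 · 59^4 ≡ 57 · 12 · 16 = 10944.
10944 mod 61 = 25, so 59^44 ≡ 25 (mod 61).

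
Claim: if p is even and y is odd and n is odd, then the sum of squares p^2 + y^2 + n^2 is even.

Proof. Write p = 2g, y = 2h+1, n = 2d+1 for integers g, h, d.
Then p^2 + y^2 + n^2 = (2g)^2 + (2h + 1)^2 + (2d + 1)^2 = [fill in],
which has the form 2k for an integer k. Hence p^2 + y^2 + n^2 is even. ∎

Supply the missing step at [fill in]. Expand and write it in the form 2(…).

2(2d^2 + 2d + 2g^2 + 2h^2 + 2h + 1)

Expanding: (2g)^2 + (2h + 1)^2 + (2d + 1)^2 = 4d^2 + 4d + 4g^2 + 4h^2 + 4h + 2.
Every term is even; pulling out the factor of 2 gives 2(2d^2 + 2d + 2g^2 + 2h^2 + 2h + 1).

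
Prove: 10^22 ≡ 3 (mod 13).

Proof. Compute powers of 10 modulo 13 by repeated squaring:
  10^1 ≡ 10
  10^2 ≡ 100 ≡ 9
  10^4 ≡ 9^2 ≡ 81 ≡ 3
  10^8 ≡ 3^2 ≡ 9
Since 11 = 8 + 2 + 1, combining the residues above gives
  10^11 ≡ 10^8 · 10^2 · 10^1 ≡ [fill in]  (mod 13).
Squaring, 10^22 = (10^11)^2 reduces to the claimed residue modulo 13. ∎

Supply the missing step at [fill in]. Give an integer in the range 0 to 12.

4

Multiply the listed residues: 9 · 9 · 10 = 81 → 810.
Reducing modulo 13: 810 = 62·13 + 4, so 10^11 ≡ 4.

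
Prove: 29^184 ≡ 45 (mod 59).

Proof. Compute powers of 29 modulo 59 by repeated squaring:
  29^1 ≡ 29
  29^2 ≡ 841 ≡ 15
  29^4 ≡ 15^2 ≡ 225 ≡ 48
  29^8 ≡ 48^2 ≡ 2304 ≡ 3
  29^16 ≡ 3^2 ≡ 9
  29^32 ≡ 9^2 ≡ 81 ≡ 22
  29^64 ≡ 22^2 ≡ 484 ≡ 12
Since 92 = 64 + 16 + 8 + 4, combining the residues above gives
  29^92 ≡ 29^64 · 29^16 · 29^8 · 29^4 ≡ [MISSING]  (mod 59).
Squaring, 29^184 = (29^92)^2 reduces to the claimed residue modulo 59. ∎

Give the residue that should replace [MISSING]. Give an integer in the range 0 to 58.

Multiply the listed residues: 12 · 9 · 3 · 48 = 108 → 324 → 15552.
Reducing modulo 59: 15552 = 263·59 + 35, so 29^92 ≡ 35.

35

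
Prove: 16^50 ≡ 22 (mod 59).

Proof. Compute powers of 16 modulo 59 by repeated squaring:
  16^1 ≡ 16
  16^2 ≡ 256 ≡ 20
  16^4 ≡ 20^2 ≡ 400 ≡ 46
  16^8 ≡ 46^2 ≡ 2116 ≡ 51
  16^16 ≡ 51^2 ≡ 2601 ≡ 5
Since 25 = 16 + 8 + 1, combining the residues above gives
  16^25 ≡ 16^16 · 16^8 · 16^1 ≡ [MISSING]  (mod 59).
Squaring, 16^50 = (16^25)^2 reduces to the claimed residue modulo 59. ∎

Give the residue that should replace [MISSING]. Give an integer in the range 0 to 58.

Multiply the listed residues: 5 · 51 · 16 = 255 → 4080.
Reducing modulo 59: 4080 = 69·59 + 9, so 16^25 ≡ 9.

9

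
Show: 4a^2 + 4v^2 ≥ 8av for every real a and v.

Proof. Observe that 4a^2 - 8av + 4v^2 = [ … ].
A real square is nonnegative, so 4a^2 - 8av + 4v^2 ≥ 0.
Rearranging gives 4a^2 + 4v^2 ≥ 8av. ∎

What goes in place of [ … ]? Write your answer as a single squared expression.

4a^2 - 8av + 4v^2 is a perfect-square trinomial: the outer terms are (2a)^2 and (2v)^2, and the cross term is -2·2a·2v.
So 4a^2 - 8av + 4v^2 = (2a - 2v)^2 ≥ 0.

(2a - 2v)^2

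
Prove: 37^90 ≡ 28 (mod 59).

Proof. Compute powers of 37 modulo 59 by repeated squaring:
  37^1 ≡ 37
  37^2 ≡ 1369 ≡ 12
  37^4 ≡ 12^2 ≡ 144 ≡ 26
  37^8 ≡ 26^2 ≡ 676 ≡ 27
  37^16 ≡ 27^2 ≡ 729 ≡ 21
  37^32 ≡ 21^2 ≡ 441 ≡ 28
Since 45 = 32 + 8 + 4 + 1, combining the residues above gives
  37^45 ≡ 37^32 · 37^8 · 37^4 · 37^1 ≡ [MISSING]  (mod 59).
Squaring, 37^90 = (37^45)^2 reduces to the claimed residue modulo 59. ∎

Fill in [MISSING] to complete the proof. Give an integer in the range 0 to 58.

38

Multiply the listed residues: 28 · 27 · 26 · 37 = 756 → 19656 → 727272.
Reducing modulo 59: 727272 = 12326·59 + 38, so 37^45 ≡ 38.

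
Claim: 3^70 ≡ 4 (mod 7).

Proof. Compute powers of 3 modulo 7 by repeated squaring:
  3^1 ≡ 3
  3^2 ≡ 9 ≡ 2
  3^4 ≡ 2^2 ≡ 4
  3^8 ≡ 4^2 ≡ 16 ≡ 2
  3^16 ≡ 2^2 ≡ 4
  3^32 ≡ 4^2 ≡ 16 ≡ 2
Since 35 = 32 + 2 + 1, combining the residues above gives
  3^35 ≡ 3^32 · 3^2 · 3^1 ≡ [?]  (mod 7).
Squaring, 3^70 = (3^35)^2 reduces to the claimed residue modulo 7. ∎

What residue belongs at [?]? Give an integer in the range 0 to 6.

5

3^32 · 3^2 · 3^1 ≡ 2 · 2 · 3 = 12.
12 mod 7 = 5, so 3^35 ≡ 5 (mod 7).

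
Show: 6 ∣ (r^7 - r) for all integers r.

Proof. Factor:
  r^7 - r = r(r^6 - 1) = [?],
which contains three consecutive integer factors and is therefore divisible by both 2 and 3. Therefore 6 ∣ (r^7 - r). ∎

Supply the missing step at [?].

r^6 - 1 = (r^2 - 1)(r^4 + r^2 + 1), and r^2 - 1 = (r-1)(r+1).
So r(r^6 - 1) = (r - 1)r(r + 1)(r^4 + r^2 + 1).

(r - 1)r(r + 1)(r^4 + r^2 + 1)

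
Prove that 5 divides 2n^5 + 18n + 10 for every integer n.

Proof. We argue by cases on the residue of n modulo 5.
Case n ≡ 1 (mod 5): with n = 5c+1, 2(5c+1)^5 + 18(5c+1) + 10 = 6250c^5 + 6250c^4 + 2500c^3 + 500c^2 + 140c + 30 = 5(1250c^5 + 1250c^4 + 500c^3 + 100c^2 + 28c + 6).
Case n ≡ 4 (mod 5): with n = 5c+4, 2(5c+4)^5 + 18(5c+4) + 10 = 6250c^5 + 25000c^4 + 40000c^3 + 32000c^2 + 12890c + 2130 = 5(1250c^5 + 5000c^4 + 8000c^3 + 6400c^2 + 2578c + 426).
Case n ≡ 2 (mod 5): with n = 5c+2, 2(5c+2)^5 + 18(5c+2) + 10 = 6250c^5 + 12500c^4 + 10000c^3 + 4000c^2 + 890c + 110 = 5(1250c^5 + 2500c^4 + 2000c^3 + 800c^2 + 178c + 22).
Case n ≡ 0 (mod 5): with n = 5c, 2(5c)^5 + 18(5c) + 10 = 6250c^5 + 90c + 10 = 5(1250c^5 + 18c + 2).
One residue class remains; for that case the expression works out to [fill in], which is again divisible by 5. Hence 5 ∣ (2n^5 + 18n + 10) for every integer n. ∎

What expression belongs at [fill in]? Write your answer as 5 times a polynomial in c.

5(1250c^5 + 3750c^4 + 4500c^3 + 2700c^2 + 828c + 110)

Only n ≡ 3 (mod 5) is unaccounted for. Put n = 5c+3:
2(5c+3)^5 + 18(5c+3) + 10 expands to 6250c^5 + 18750c^4 + 22500c^3 + 13500c^2 + 4140c + 550,
and factoring out 5 leaves 5(1250c^5 + 3750c^4 + 4500c^3 + 2700c^2 + 828c + 110).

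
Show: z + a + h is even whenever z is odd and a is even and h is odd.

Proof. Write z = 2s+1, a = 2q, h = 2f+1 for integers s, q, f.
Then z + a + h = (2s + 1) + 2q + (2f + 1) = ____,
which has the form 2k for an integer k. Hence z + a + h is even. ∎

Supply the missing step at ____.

2(f + q + s + 1)

Expanding: (2s + 1) + 2q + (2f + 1) = 2f + 2q + 2s + 2.
Every term is even; pulling out the factor of 2 gives 2(f + q + s + 1).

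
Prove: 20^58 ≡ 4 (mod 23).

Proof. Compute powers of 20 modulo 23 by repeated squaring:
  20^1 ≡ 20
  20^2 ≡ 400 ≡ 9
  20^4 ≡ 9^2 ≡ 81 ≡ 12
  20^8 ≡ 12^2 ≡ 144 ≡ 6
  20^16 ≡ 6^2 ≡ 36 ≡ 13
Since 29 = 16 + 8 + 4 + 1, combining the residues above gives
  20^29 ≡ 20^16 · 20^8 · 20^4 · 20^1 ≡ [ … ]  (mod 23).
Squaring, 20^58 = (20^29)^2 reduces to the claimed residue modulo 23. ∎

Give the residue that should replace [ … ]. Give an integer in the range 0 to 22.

Multiply the listed residues: 13 · 6 · 12 · 20 = 78 → 936 → 18720.
Reducing modulo 23: 18720 = 813·23 + 21, so 20^29 ≡ 21.

21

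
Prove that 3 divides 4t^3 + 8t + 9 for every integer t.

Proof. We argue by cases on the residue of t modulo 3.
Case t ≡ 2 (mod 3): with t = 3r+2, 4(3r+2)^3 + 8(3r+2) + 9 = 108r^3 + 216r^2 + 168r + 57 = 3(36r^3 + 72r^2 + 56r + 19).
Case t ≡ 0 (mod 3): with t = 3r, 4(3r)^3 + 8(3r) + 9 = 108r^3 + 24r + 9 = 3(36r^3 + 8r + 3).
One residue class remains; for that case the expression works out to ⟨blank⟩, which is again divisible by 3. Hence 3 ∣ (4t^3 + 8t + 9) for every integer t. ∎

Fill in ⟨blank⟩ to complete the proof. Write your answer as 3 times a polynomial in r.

Only t ≡ 1 (mod 3) is unaccounted for. Put t = 3r+1:
4(3r+1)^3 + 8(3r+1) + 9 expands to 108r^3 + 108r^2 + 60r + 21,
and factoring out 3 leaves 3(36r^3 + 36r^2 + 20r + 7).

3(36r^3 + 36r^2 + 20r + 7)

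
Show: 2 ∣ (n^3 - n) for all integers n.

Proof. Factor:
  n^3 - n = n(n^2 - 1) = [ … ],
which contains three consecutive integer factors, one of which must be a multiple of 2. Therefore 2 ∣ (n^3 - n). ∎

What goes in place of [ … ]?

(n - 1)n(n + 1)

n(n^2 - 1) = n(n - 1)(n + 1) = (n - 1)n(n + 1).
These three factors are consecutive integers, so their product is divisible by 2.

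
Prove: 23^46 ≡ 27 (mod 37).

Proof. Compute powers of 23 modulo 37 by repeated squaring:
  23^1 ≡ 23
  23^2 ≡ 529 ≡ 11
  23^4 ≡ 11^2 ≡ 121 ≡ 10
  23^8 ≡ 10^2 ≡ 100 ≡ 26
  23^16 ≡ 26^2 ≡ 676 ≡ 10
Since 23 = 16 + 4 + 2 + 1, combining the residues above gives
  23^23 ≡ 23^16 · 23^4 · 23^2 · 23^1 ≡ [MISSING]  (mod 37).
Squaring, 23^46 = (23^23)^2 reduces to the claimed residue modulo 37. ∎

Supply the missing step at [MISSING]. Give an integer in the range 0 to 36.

29

23^16 · 23^4 · 23^2 · 23^1 ≡ 10 · 10 · 11 · 23 = 25300.
25300 mod 37 = 29, so 23^23 ≡ 29 (mod 37).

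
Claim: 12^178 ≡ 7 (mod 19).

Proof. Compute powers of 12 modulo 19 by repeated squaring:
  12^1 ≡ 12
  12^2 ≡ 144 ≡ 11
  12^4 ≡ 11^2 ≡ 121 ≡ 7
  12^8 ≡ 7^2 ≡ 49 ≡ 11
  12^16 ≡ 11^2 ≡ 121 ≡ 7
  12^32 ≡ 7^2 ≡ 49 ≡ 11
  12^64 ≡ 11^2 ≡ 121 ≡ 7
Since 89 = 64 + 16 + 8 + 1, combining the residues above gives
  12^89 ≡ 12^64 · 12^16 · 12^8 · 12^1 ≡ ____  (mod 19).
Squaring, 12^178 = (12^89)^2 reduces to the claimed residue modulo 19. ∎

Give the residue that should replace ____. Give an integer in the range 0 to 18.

12^64 · 12^16 · 12^8 · 12^1 ≡ 7 · 7 · 11 · 12 = 6468.
6468 mod 19 = 8, so 12^89 ≡ 8 (mod 19).

8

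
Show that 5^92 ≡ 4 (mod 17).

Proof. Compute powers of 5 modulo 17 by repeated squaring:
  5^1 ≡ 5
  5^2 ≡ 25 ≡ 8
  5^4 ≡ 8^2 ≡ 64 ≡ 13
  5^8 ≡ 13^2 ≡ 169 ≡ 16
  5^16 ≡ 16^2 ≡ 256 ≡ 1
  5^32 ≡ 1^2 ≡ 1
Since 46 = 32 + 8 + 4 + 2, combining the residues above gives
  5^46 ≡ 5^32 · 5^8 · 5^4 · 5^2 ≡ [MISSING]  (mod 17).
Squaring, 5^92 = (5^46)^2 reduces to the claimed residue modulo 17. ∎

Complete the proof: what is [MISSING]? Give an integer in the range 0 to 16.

5^32 · 5^8 · 5^4 · 5^2 ≡ 1 · 16 · 13 · 8 = 1664.
1664 mod 17 = 15, so 5^46 ≡ 15 (mod 17).

15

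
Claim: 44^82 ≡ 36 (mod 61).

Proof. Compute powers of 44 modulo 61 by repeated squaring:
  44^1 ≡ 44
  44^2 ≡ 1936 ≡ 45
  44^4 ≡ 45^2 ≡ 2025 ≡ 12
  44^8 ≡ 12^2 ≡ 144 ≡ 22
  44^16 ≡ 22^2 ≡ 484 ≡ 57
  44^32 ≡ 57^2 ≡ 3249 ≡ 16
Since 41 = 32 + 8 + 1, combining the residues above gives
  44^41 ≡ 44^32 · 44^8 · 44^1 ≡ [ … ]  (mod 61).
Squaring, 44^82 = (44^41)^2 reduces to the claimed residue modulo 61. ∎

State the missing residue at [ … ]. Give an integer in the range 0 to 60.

55

Multiply the listed residues: 16 · 22 · 44 = 352 → 15488.
Reducing modulo 61: 15488 = 253·61 + 55, so 44^41 ≡ 55.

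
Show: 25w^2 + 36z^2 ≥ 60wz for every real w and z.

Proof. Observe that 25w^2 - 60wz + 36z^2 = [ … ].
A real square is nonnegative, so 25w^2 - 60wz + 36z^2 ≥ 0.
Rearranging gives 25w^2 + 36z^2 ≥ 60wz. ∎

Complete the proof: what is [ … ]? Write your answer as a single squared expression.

The leading and trailing coefficients are 5^2 and 6^2, and 60 = 2·5·6, so the trinomial is (5w - 6z)^2.
Hence 25w^2 - 60wz + 36z^2 ≥ 0.

(5w - 6z)^2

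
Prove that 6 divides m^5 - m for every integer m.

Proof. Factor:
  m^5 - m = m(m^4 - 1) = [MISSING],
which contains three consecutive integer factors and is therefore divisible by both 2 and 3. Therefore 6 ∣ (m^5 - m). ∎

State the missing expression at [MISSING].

(m - 1)m(m + 1)(m^2 + 1)

m^4 - 1 = (m^2 - 1)(m^2 + 1), and m^2 - 1 = (m-1)(m+1).
So m(m^4 - 1) = (m - 1)m(m + 1)(m^2 + 1).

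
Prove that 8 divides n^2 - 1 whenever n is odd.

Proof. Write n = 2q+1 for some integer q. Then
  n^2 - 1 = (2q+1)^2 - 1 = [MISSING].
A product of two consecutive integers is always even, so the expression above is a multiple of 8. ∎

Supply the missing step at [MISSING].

4q(q + 1)

(2q+1)^2 - 1 = 4q^2 + 4q + 1 - 1 = 4q^2 + 4q = 4q(q+1).
Since q and q+1 are consecutive, q(q+1) is even, and 4·(even) is a multiple of 8.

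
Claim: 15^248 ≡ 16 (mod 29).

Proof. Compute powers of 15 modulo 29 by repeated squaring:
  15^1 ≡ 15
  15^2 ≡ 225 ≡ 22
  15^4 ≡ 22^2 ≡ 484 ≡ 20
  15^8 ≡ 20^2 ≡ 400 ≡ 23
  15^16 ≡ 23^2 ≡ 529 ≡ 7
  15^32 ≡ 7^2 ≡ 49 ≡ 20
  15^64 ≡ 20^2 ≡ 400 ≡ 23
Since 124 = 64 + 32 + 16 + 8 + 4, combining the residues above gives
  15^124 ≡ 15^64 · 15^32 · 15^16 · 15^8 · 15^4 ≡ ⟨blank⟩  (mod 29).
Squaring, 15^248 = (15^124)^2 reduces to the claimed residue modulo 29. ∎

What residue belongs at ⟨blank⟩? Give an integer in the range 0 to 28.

25

Multiply the listed residues: 23 · 20 · 7 · 23 · 20 = 460 → 3220 → 74060 → 1481200.
Reducing modulo 29: 1481200 = 51075·29 + 25, so 15^124 ≡ 25.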